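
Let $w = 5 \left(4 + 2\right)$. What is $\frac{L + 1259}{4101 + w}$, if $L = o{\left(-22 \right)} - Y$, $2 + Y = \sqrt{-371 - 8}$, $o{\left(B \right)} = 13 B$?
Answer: $\frac{325}{1377} - \frac{i \sqrt{379}}{4131} \approx 0.23602 - 0.0047126 i$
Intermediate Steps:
$Y = -2 + i \sqrt{379}$ ($Y = -2 + \sqrt{-371 - 8} = -2 + \sqrt{-379} = -2 + i \sqrt{379} \approx -2.0 + 19.468 i$)
$w = 30$ ($w = 5 \cdot 6 = 30$)
$L = -284 - i \sqrt{379}$ ($L = 13 \left(-22\right) - \left(-2 + i \sqrt{379}\right) = -286 + \left(2 - i \sqrt{379}\right) = -284 - i \sqrt{379} \approx -284.0 - 19.468 i$)
$\frac{L + 1259}{4101 + w} = \frac{\left(-284 - i \sqrt{379}\right) + 1259}{4101 + 30} = \frac{975 - i \sqrt{379}}{4131} = \left(975 - i \sqrt{379}\right) \frac{1}{4131} = \frac{325}{1377} - \frac{i \sqrt{379}}{4131}$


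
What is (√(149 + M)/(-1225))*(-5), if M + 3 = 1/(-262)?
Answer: √10021762/64190 ≈ 0.049318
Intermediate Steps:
M = -787/262 (M = -3 + 1/(-262) = -3 - 1/262 = -787/262 ≈ -3.0038)
(√(149 + M)/(-1225))*(-5) = (√(149 - 787/262)/(-1225))*(-5) = (√(38251/262)*(-1/1225))*(-5) = ((√10021762/262)*(-1/1225))*(-5) = -√10021762/320950*(-5) = √10021762/64190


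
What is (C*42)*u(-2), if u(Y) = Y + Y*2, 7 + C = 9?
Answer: -504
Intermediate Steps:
C = 2 (C = -7 + 9 = 2)
u(Y) = 3*Y (u(Y) = Y + 2*Y = 3*Y)
(C*42)*u(-2) = (2*42)*(3*(-2)) = 84*(-6) = -504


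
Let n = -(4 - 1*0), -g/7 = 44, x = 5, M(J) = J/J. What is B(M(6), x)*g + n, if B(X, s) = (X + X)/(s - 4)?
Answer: -620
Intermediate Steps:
M(J) = 1
g = -308 (g = -7*44 = -308)
B(X, s) = 2*X/(-4 + s) (B(X, s) = (2*X)/(-4 + s) = 2*X/(-4 + s))
n = -4 (n = -(4 + 0) = -1*4 = -4)
B(M(6), x)*g + n = (2*1/(-4 + 5))*(-308) - 4 = (2*1/1)*(-308) - 4 = (2*1*1)*(-308) - 4 = 2*(-308) - 4 = -616 - 4 = -620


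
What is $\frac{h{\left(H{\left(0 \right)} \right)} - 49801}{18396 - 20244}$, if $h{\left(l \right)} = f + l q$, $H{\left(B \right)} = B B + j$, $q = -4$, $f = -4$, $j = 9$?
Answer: $\frac{4531}{168} \approx 26.97$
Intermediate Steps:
$H{\left(B \right)} = 9 + B^{2}$ ($H{\left(B \right)} = B B + 9 = B^{2} + 9 = 9 + B^{2}$)
$h{\left(l \right)} = -4 - 4 l$ ($h{\left(l \right)} = -4 + l \left(-4\right) = -4 - 4 l$)
$\frac{h{\left(H{\left(0 \right)} \right)} - 49801}{18396 - 20244} = \frac{\left(-4 - 4 \left(9 + 0^{2}\right)\right) - 49801}{18396 - 20244} = \frac{\left(-4 - 4 \left(9 + 0\right)\right) - 49801}{18396 - 20244} = \frac{\left(-4 - 36\right) - 49801}{18396 - 20244} = \frac{\left(-4 - 36\right) - 49801}{-1848} = \left(-40 - 49801\right) \left(- \frac{1}{1848}\right) = \left(-49841\right) \left(- \frac{1}{1848}\right) = \frac{4531}{168}$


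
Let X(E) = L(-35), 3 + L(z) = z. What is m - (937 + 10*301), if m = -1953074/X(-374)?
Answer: 901544/19 ≈ 47450.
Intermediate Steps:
L(z) = -3 + z
X(E) = -38 (X(E) = -3 - 35 = -38)
m = 976537/19 (m = -1953074/(-38) = -1953074*(-1/38) = 976537/19 ≈ 51397.)
m - (937 + 10*301) = 976537/19 - (937 + 10*301) = 976537/19 - (937 + 3010) = 976537/19 - 1*3947 = 976537/19 - 3947 = 901544/19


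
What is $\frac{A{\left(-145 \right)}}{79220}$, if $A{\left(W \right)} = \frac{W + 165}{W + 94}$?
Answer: $- \frac{1}{202011} \approx -4.9502 \cdot 10^{-6}$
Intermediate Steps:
$A{\left(W \right)} = \frac{165 + W}{94 + W}$
$\frac{A{\left(-145 \right)}}{79220} = \frac{\frac{1}{94 - 145} \left(165 - 145\right)}{79220} = \frac{1}{-51} \cdot 20 \cdot \frac{1}{79220} = \left(- \frac{1}{51}\right) 20 \cdot \frac{1}{79220} = \left(- \frac{20}{51}\right) \frac{1}{79220} = - \frac{1}{202011}$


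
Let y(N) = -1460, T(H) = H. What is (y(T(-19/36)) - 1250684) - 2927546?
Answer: -4179690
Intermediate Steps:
(y(T(-19/36)) - 1250684) - 2927546 = (-1460 - 1250684) - 2927546 = -1252144 - 2927546 = -4179690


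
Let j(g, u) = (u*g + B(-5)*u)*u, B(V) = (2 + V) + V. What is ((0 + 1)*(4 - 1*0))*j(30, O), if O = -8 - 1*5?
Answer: 14872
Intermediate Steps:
B(V) = 2 + 2*V
O = -13 (O = -8 - 5 = -13)
j(g, u) = u*(-8*u + g*u) (j(g, u) = (u*g + (2 + 2*(-5))*u)*u = (g*u + (2 - 10)*u)*u = (g*u - 8*u)*u = (-8*u + g*u)*u = u*(-8*u + g*u))
((0 + 1)*(4 - 1*0))*j(30, O) = ((0 + 1)*(4 - 1*0))*((-13)²*(-8 + 30)) = (1*(4 + 0))*(169*22) = (1*4)*3718 = 4*3718 = 14872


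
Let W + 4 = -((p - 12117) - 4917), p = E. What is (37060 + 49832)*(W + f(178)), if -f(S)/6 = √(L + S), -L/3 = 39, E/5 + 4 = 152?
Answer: 1415470680 - 521352*√61 ≈ 1.4114e+9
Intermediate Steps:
E = 740 (E = -20 + 5*152 = -20 + 760 = 740)
L = -117 (L = -3*39 = -117)
p = 740
W = 16290 (W = -4 - ((740 - 12117) - 4917) = -4 - (-11377 - 4917) = -4 - 1*(-16294) = -4 + 16294 = 16290)
f(S) = -6*√(-117 + S)
(37060 + 49832)*(W + f(178)) = (37060 + 49832)*(16290 - 6*√(-117 + 178)) = 86892*(16290 - 6*√61) = 1415470680 - 521352*√61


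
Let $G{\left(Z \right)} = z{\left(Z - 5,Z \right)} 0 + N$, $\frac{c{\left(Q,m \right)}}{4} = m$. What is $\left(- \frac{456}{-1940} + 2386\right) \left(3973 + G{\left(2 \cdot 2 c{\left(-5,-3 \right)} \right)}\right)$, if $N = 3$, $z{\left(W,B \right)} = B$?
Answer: $\frac{4601520224}{485} \approx 9.4877 \cdot 10^{6}$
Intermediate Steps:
$c{\left(Q,m \right)} = 4 m$
$G{\left(Z \right)} = 3$ ($G{\left(Z \right)} = Z 0 + 3 = 0 + 3 = 3$)
$\left(- \frac{456}{-1940} + 2386\right) \left(3973 + G{\left(2 \cdot 2 c{\left(-5,-3 \right)} \right)}\right) = \left(- \frac{456}{-1940} + 2386\right) \left(3973 + 3\right) = \left(\left(-456\right) \left(- \frac{1}{1940}\right) + 2386\right) 3976 = \left(\frac{114}{485} + 2386\right) 3976 = \frac{1157324}{485} \cdot 3976 = \frac{4601520224}{485}$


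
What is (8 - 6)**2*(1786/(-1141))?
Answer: -7144/1141 ≈ -6.2612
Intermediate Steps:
(8 - 6)**2*(1786/(-1141)) = 2**2*(1786*(-1/1141)) = 4*(-1786/1141) = -7144/1141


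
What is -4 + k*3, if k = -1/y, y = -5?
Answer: -17/5 ≈ -3.4000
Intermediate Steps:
k = ⅕ (k = -1/(-5) = -1*(-⅕) = ⅕ ≈ 0.20000)
-4 + k*3 = -4 + (⅕)*3 = -4 + ⅗ = -17/5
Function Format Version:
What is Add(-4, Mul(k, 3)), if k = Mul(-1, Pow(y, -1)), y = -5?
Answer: Rational(-17, 5) ≈ -3.4000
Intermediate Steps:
k = Rational(1, 5) (k = Mul(-1, Pow(-5, -1)) = Mul(-1, Rational(-1, 5)) = Rational(1, 5) ≈ 0.20000)
Add(-4, Mul(k, 3)) = Add(-4, Mul(Rational(1, 5), 3)) = Add(-4, Rational(3, 5)) = Rational(-17, 5)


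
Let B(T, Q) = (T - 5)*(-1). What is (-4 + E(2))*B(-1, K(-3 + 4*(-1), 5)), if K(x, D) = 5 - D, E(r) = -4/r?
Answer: -36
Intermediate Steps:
B(T, Q) = 5 - T (B(T, Q) = (-5 + T)*(-1) = 5 - T)
(-4 + E(2))*B(-1, K(-3 + 4*(-1), 5)) = (-4 - 4/2)*(5 - 1*(-1)) = (-4 - 4*½)*(5 + 1) = (-4 - 2)*6 = -6*6 = -36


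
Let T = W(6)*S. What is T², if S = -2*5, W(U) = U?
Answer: 3600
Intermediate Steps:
S = -10
T = -60 (T = 6*(-10) = -60)
T² = (-60)² = 3600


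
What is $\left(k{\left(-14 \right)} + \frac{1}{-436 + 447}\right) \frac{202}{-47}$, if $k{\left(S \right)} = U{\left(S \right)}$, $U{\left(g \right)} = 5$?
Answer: $- \frac{11312}{517} \approx -21.88$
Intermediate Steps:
$k{\left(S \right)} = 5$
$\left(k{\left(-14 \right)} + \frac{1}{-436 + 447}\right) \frac{202}{-47} = \left(5 + \frac{1}{-436 + 447}\right) \frac{202}{-47} = \left(5 + \frac{1}{11}\right) 202 \left(- \frac{1}{47}\right) = \left(5 + \frac{1}{11}\right) \left(- \frac{202}{47}\right) = \frac{56}{11} \left(- \frac{202}{47}\right) = - \frac{11312}{517}$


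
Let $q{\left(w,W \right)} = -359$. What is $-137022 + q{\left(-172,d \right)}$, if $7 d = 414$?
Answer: $-137381$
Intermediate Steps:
$d = \frac{414}{7}$ ($d = \frac{1}{7} \cdot 414 = \frac{414}{7} \approx 59.143$)
$-137022 + q{\left(-172,d \right)} = -137022 - 359 = -137381$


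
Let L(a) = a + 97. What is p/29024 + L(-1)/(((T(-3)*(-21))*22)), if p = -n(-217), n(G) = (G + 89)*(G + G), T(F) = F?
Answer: -386504/209517 ≈ -1.8447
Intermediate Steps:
n(G) = 2*G*(89 + G) (n(G) = (89 + G)*(2*G) = 2*G*(89 + G))
p = -55552 (p = -2*(-217)*(89 - 217) = -2*(-217)*(-128) = -1*55552 = -55552)
L(a) = 97 + a
p/29024 + L(-1)/(((T(-3)*(-21))*22)) = -55552/29024 + (97 - 1)/((-3*(-21)*22)) = -55552*1/29024 + 96/((63*22)) = -1736/907 + 96/1386 = -1736/907 + 96*(1/1386) = -1736/907 + 16/231 = -386504/209517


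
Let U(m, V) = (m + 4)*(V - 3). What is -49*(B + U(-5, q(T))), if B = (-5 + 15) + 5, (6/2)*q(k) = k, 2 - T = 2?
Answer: -882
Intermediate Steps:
T = 0 (T = 2 - 1*2 = 2 - 2 = 0)
q(k) = k/3
B = 15 (B = 10 + 5 = 15)
U(m, V) = (-3 + V)*(4 + m) (U(m, V) = (4 + m)*(-3 + V) = (-3 + V)*(4 + m))
-49*(B + U(-5, q(T))) = -49*(15 + (-12 - 3*(-5) + 4*((1/3)*0) + ((1/3)*0)*(-5))) = -49*(15 + (-12 + 15 + 4*0 + 0*(-5))) = -49*(15 + (-12 + 15 + 0 + 0)) = -49*(15 + 3) = -49*18 = -882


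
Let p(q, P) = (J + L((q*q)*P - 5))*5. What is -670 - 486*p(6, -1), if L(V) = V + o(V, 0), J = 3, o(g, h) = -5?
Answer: 103820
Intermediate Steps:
L(V) = -5 + V (L(V) = V - 5 = -5 + V)
p(q, P) = -35 + 5*P*q² (p(q, P) = (3 + (-5 + ((q*q)*P - 5)))*5 = (3 + (-5 + (q²*P - 5)))*5 = (3 + (-5 + (P*q² - 5)))*5 = (3 + (-5 + (-5 + P*q²)))*5 = (3 + (-10 + P*q²))*5 = (-7 + P*q²)*5 = -35 + 5*P*q²)
-670 - 486*p(6, -1) = -670 - 486*(-35 + 5*(-1)*6²) = -670 - 486*(-35 + 5*(-1)*36) = -670 - 486*(-35 - 180) = -670 - 486*(-215) = -670 + 104490 = 103820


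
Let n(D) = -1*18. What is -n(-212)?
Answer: 18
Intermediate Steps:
n(D) = -18
-n(-212) = -1*(-18) = 18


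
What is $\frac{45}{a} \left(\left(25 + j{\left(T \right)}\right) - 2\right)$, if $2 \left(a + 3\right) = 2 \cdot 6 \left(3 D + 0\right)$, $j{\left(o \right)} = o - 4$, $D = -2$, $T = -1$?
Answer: $- \frac{270}{13} \approx -20.769$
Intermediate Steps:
$j{\left(o \right)} = -4 + o$ ($j{\left(o \right)} = o - 4 = -4 + o$)
$a = -39$ ($a = -3 + \frac{2 \cdot 6 \left(3 \left(-2\right) + 0\right)}{2} = -3 + \frac{12 \left(-6 + 0\right)}{2} = -3 + \frac{12 \left(-6\right)}{2} = -3 + \frac{1}{2} \left(-72\right) = -3 - 36 = -39$)
$\frac{45}{a} \left(\left(25 + j{\left(T \right)}\right) - 2\right) = \frac{45}{-39} \left(\left(25 - 5\right) - 2\right) = 45 \left(- \frac{1}{39}\right) \left(\left(25 - 5\right) - 2\right) = - \frac{15 \left(20 - 2\right)}{13} = \left(- \frac{15}{13}\right) 18 = - \frac{270}{13}$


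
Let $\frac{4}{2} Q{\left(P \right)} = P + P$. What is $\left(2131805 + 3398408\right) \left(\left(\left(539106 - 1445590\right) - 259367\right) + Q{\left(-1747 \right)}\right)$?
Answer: $-6457065638374$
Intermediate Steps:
$Q{\left(P \right)} = P$ ($Q{\left(P \right)} = \frac{P + P}{2} = \frac{2 P}{2} = P$)
$\left(2131805 + 3398408\right) \left(\left(\left(539106 - 1445590\right) - 259367\right) + Q{\left(-1747 \right)}\right) = \left(2131805 + 3398408\right) \left(\left(\left(539106 - 1445590\right) - 259367\right) - 1747\right) = 5530213 \left(\left(-906484 - 259367\right) - 1747\right) = 5530213 \left(-1165851 - 1747\right) = 5530213 \left(-1167598\right) = -6457065638374$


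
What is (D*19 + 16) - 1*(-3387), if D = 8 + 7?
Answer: 3688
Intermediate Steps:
D = 15
(D*19 + 16) - 1*(-3387) = (15*19 + 16) - 1*(-3387) = (285 + 16) + 3387 = 301 + 3387 = 3688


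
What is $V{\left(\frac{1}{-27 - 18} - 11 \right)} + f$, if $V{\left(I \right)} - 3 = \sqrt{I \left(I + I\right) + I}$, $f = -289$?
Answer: $-286 + \frac{4 \sqrt{29357}}{45} \approx -270.77$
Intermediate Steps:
$V{\left(I \right)} = 3 + \sqrt{I + 2 I^{2}}$ ($V{\left(I \right)} = 3 + \sqrt{I \left(I + I\right) + I} = 3 + \sqrt{I 2 I + I} = 3 + \sqrt{2 I^{2} + I} = 3 + \sqrt{I + 2 I^{2}}$)
$V{\left(\frac{1}{-27 - 18} - 11 \right)} + f = \left(3 + \sqrt{\left(\frac{1}{-27 - 18} - 11\right) \left(1 + 2 \left(\frac{1}{-27 - 18} - 11\right)\right)}\right) - 289 = \left(3 + \sqrt{\left(\frac{1}{-45} - 11\right) \left(1 + 2 \left(\frac{1}{-45} - 11\right)\right)}\right) - 289 = \left(3 + \sqrt{\left(- \frac{1}{45} - 11\right) \left(1 + 2 \left(- \frac{1}{45} - 11\right)\right)}\right) - 289 = \left(3 + \sqrt{- \frac{496 \left(1 + 2 \left(- \frac{496}{45}\right)\right)}{45}}\right) - 289 = \left(3 + \sqrt{- \frac{496 \left(1 - \frac{992}{45}\right)}{45}}\right) - 289 = \left(3 + \sqrt{\left(- \frac{496}{45}\right) \left(- \frac{947}{45}\right)}\right) - 289 = \left(3 + \sqrt{\frac{469712}{2025}}\right) - 289 = \left(3 + \frac{4 \sqrt{29357}}{45}\right) - 289 = -286 + \frac{4 \sqrt{29357}}{45}$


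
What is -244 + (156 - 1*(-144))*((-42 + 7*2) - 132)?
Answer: -48244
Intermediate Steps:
-244 + (156 - 1*(-144))*((-42 + 7*2) - 132) = -244 + (156 + 144)*((-42 + 14) - 132) = -244 + 300*(-28 - 132) = -244 + 300*(-160) = -244 - 48000 = -48244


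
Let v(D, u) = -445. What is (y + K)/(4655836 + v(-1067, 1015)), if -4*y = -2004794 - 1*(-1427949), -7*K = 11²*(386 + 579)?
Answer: 1190285/43450316 ≈ 0.027394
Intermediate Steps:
K = -116765/7 (K = -11²*(386 + 579)/7 = -121*965/7 = -⅐*116765 = -116765/7 ≈ -16681.)
y = 576845/4 (y = -(-2004794 - 1*(-1427949))/4 = -(-2004794 + 1427949)/4 = -¼*(-576845) = 576845/4 ≈ 1.4421e+5)
(y + K)/(4655836 + v(-1067, 1015)) = (576845/4 - 116765/7)/(4655836 - 445) = (3570855/28)/4655391 = (3570855/28)*(1/4655391) = 1190285/43450316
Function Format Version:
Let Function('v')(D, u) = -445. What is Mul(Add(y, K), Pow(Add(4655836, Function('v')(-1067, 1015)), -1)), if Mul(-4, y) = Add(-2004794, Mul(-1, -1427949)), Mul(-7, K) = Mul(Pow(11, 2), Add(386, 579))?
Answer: Rational(1190285, 43450316) ≈ 0.027394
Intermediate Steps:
K = Rational(-116765, 7) (K = Mul(Rational(-1, 7), Mul(Pow(11, 2), Add(386, 579))) = Mul(Rational(-1, 7), Mul(121, 965)) = Mul(Rational(-1, 7), 116765) = Rational(-116765, 7) ≈ -16681.)
y = Rational(576845, 4) (y = Mul(Rational(-1, 4), Add(-2004794, Mul(-1, -1427949))) = Mul(Rational(-1, 4), Add(-2004794, 1427949)) = Mul(Rational(-1, 4), -576845) = Rational(576845, 4) ≈ 1.4421e+5)
Mul(Add(y, K), Pow(Add(4655836, Function('v')(-1067, 1015)), -1)) = Mul(Add(Rational(576845, 4), Rational(-116765, 7)), Pow(Add(4655836, -445), -1)) = Mul(Rational(3570855, 28), Pow(4655391, -1)) = Mul(Rational(3570855, 28), Rational(1, 4655391)) = Rational(1190285, 43450316)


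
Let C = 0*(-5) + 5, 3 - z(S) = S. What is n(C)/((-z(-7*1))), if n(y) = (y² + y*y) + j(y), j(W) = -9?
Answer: -41/10 ≈ -4.1000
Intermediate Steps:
z(S) = 3 - S
C = 5 (C = 0 + 5 = 5)
n(y) = -9 + 2*y² (n(y) = (y² + y*y) - 9 = (y² + y²) - 9 = 2*y² - 9 = -9 + 2*y²)
n(C)/((-z(-7*1))) = (-9 + 2*5²)/((-(3 - (-7)))) = (-9 + 2*25)/((-(3 - 1*(-7)))) = (-9 + 50)/((-(3 + 7))) = 41/((-1*10)) = 41/(-10) = 41*(-⅒) = -41/10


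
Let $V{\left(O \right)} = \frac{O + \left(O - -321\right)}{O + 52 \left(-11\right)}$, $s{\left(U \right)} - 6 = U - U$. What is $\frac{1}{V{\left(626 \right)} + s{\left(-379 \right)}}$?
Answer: $\frac{54}{1897} \approx 0.028466$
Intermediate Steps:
$s{\left(U \right)} = 6$ ($s{\left(U \right)} = 6 + \left(U - U\right) = 6 + 0 = 6$)
$V{\left(O \right)} = \frac{321 + 2 O}{-572 + O}$ ($V{\left(O \right)} = \frac{O + \left(O + 321\right)}{O - 572} = \frac{O + \left(321 + O\right)}{-572 + O} = \frac{321 + 2 O}{-572 + O}$)
$\frac{1}{V{\left(626 \right)} + s{\left(-379 \right)}} = \frac{1}{\frac{321 + 2 \cdot 626}{-572 + 626} + 6} = \frac{1}{\frac{321 + 1252}{54} + 6} = \frac{1}{\frac{1}{54} \cdot 1573 + 6} = \frac{1}{\frac{1573}{54} + 6} = \frac{1}{\frac{1897}{54}} = \frac{54}{1897}$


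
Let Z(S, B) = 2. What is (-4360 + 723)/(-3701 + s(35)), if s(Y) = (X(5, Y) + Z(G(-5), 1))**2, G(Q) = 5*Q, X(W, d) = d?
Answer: 3637/2332 ≈ 1.5596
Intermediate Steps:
s(Y) = (2 + Y)**2 (s(Y) = (Y + 2)**2 = (2 + Y)**2)
(-4360 + 723)/(-3701 + s(35)) = (-4360 + 723)/(-3701 + (2 + 35)**2) = -3637/(-3701 + 37**2) = -3637/(-3701 + 1369) = -3637/(-2332) = -3637*(-1/2332) = 3637/2332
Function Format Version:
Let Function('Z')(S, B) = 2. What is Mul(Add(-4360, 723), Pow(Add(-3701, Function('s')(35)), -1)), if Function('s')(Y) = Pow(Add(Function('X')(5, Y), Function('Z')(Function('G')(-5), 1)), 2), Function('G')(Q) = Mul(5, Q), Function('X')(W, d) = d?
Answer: Rational(3637, 2332) ≈ 1.5596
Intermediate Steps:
Function('s')(Y) = Pow(Add(2, Y), 2) (Function('s')(Y) = Pow(Add(Y, 2), 2) = Pow(Add(2, Y), 2))
Mul(Add(-4360, 723), Pow(Add(-3701, Function('s')(35)), -1)) = Mul(Add(-4360, 723), Pow(Add(-3701, Pow(Add(2, 35), 2)), -1)) = Mul(-3637, Pow(Add(-3701, Pow(37, 2)), -1)) = Mul(-3637, Pow(Add(-3701, 1369), -1)) = Mul(-3637, Pow(-2332, -1)) = Mul(-3637, Rational(-1, 2332)) = Rational(3637, 2332)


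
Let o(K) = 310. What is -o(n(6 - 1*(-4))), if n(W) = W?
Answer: -310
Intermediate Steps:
-o(n(6 - 1*(-4))) = -1*310 = -310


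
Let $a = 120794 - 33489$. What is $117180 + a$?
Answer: $204485$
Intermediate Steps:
$a = 87305$
$117180 + a = 117180 + 87305 = 204485$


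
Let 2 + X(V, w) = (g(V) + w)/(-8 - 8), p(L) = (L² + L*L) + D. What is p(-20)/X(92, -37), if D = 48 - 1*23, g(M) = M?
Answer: -4400/29 ≈ -151.72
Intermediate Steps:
D = 25 (D = 48 - 23 = 25)
p(L) = 25 + 2*L² (p(L) = (L² + L*L) + 25 = (L² + L²) + 25 = 2*L² + 25 = 25 + 2*L²)
X(V, w) = -2 - V/16 - w/16 (X(V, w) = -2 + (V + w)/(-8 - 8) = -2 + (V + w)/(-16) = -2 + (V + w)*(-1/16) = -2 + (-V/16 - w/16) = -2 - V/16 - w/16)
p(-20)/X(92, -37) = (25 + 2*(-20)²)/(-2 - 1/16*92 - 1/16*(-37)) = (25 + 2*400)/(-2 - 23/4 + 37/16) = (25 + 800)/(-87/16) = 825*(-16/87) = -4400/29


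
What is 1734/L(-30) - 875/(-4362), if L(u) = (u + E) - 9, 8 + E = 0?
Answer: -7522583/205014 ≈ -36.693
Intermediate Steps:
E = -8 (E = -8 + 0 = -8)
L(u) = -17 + u (L(u) = (u - 8) - 9 = (-8 + u) - 9 = -17 + u)
1734/L(-30) - 875/(-4362) = 1734/(-17 - 30) - 875/(-4362) = 1734/(-47) - 875*(-1/4362) = 1734*(-1/47) + 875/4362 = -1734/47 + 875/4362 = -7522583/205014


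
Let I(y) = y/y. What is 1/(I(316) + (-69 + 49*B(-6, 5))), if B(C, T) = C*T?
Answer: -1/1538 ≈ -0.00065020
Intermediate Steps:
I(y) = 1
1/(I(316) + (-69 + 49*B(-6, 5))) = 1/(1 + (-69 + 49*(-6*5))) = 1/(1 + (-69 + 49*(-30))) = 1/(1 + (-69 - 1470)) = 1/(1 - 1539) = 1/(-1538) = -1/1538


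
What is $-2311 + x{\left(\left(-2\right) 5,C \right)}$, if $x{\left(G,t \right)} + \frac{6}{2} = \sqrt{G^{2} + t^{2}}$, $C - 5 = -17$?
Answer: $-2314 + 2 \sqrt{61} \approx -2298.4$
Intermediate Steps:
$C = -12$ ($C = 5 - 17 = -12$)
$x{\left(G,t \right)} = -3 + \sqrt{G^{2} + t^{2}}$
$-2311 + x{\left(\left(-2\right) 5,C \right)} = -2311 - \left(3 - \sqrt{\left(\left(-2\right) 5\right)^{2} + \left(-12\right)^{2}}\right) = -2311 - \left(3 - \sqrt{\left(-10\right)^{2} + 144}\right) = -2311 - \left(3 - \sqrt{100 + 144}\right) = -2311 - \left(3 - \sqrt{244}\right) = -2311 - \left(3 - 2 \sqrt{61}\right) = -2314 + 2 \sqrt{61}$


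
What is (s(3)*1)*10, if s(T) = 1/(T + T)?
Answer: 5/3 ≈ 1.6667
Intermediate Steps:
s(T) = 1/(2*T)
(s(3)*1)*10 = (((½)/3)*1)*10 = (((½)*(⅓))*1)*10 = ((⅙)*1)*10 = (⅙)*10 = 5/3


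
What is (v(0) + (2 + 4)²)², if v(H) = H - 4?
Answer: 1024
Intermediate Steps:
v(H) = -4 + H
(v(0) + (2 + 4)²)² = ((-4 + 0) + (2 + 4)²)² = (-4 + 6²)² = (-4 + 36)² = 32² = 1024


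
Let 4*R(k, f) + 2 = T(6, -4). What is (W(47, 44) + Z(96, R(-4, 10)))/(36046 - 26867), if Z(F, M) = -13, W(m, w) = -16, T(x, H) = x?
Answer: -29/9179 ≈ -0.0031594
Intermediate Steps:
R(k, f) = 1 (R(k, f) = -½ + (¼)*6 = -½ + 3/2 = 1)
(W(47, 44) + Z(96, R(-4, 10)))/(36046 - 26867) = (-16 - 13)/(36046 - 26867) = -29/9179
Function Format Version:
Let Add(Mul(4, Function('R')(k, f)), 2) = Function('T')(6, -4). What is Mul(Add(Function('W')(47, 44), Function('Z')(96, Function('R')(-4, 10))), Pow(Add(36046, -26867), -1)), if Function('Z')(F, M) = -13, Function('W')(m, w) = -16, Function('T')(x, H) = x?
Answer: Rational(-29, 9179) ≈ -0.0031594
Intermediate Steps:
Function('R')(k, f) = 1 (Function('R')(k, f) = Add(Rational(-1, 2), Mul(Rational(1, 4), 6)) = Add(Rational(-1, 2), Rational(3, 2)) = 1)
Mul(Add(Function('W')(47, 44), Function('Z')(96, Function('R')(-4, 10))), Pow(Add(36046, -26867), -1)) = Mul(Add(-16, -13), Pow(Add(36046, -26867), -1)) = Mul(-29, Pow(9179, -1)) = Mul(-29, Rational(1, 9179)) = Rational(-29, 9179)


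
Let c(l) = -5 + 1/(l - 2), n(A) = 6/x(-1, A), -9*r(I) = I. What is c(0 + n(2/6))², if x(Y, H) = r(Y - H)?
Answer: 146689/5929 ≈ 24.741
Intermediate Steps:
r(I) = -I/9
x(Y, H) = -Y/9 + H/9 (x(Y, H) = -(Y - H)/9 = -Y/9 + H/9)
n(A) = 6/(⅑ + A/9) (n(A) = 6/(-⅑*(-1) + A/9) = 6/(⅑ + A/9))
c(l) = -5 + 1/(-2 + l)
c(0 + n(2/6))² = ((11 - 5*(0 + 54/(1 + 2/6)))/(-2 + (0 + 54/(1 + 2/6))))² = ((11 - 5*(0 + 54/(1 + 2*(⅙))))/(-2 + (0 + 54/(1 + 2*(⅙)))))² = ((11 - 5*(0 + 54/(1 + ⅓)))/(-2 + (0 + 54/(1 + ⅓))))² = ((11 - 5*(0 + 54/(4/3)))/(-2 + (0 + 54/(4/3))))² = ((11 - 5*(0 + 54*(¾)))/(-2 + (0 + 54*(¾))))² = ((11 - 5*(0 + 81/2))/(-2 + (0 + 81/2)))² = ((11 - 5*81/2)/(-2 + 81/2))² = ((11 - 405/2)/(77/2))² = ((2/77)*(-383/2))² = (-383/77)² = 146689/5929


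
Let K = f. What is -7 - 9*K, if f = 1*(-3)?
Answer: 20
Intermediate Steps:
f = -3
K = -3
-7 - 9*K = -7 - 9*(-3) = -7 + 27 = 20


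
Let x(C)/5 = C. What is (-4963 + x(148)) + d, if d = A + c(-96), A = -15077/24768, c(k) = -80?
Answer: -106591781/24768 ≈ -4303.6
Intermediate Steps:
x(C) = 5*C
A = -15077/24768 ≈ -0.60873
d = -1996517/24768 (d = -15077/24768 - 80 = -1996517/24768 ≈ -80.609)
(-4963 + x(148)) + d = (-4963 + 5*148) - 1996517/24768 = (-4963 + 740) - 1996517/24768 = -4223 - 1996517/24768 = -106591781/24768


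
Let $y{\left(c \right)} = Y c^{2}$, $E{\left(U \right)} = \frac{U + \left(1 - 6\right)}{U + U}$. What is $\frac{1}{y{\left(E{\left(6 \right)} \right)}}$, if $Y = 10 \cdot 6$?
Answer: $\frac{12}{5} \approx 2.4$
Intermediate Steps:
$E{\left(U \right)} = \frac{-5 + U}{2 U}$ ($E{\left(U \right)} = \frac{U + \left(1 - 6\right)}{2 U} = \left(U - 5\right) \frac{1}{2 U} = \left(-5 + U\right) \frac{1}{2 U} = \frac{-5 + U}{2 U}$)
$Y = 60$
$y{\left(c \right)} = 60 c^{2}$
$\frac{1}{y{\left(E{\left(6 \right)} \right)}} = \frac{1}{60 \left(\frac{-5 + 6}{2 \cdot 6}\right)^{2}} = \frac{1}{60 \left(\frac{1}{2} \cdot \frac{1}{6} \cdot 1\right)^{2}} = \frac{1}{60 \left(\frac{1}{12}\right)^{2}} = \frac{1}{60 \cdot \frac{1}{144}} = \frac{1}{\frac{5}{12}} = \frac{12}{5}$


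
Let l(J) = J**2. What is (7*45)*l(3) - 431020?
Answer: -428185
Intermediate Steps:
(7*45)*l(3) - 431020 = (7*45)*3**2 - 431020 = 315*9 - 431020 = 2835 - 431020 = -428185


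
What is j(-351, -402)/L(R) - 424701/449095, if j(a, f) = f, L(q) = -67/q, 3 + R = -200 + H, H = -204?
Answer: -1097114691/449095 ≈ -2442.9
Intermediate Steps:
R = -407 (R = -3 + (-200 - 204) = -3 - 404 = -407)
j(-351, -402)/L(R) - 424701/449095 = -402/((-67/(-407))) - 424701/449095 = -402/((-67*(-1/407))) - 424701*1/449095 = -402/67/407 - 424701/449095 = -402*407/67 - 424701/449095 = -2442 - 424701/449095 = -1097114691/449095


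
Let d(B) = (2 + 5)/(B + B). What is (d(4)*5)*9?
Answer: 315/8 ≈ 39.375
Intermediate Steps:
d(B) = 7/(2*B) (d(B) = 7/((2*B)) = 7*(1/(2*B)) = 7/(2*B))
(d(4)*5)*9 = (((7/2)/4)*5)*9 = (((7/2)*(¼))*5)*9 = ((7/8)*5)*9 = (35/8)*9 = 315/8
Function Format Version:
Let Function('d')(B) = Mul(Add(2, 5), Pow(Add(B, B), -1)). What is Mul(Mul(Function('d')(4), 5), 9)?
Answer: Rational(315, 8) ≈ 39.375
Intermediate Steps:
Function('d')(B) = Mul(Rational(7, 2), Pow(B, -1)) (Function('d')(B) = Mul(7, Pow(Mul(2, B), -1)) = Mul(7, Mul(Rational(1, 2), Pow(B, -1))) = Mul(Rational(7, 2), Pow(B, -1)))
Mul(Mul(Function('d')(4), 5), 9) = Mul(Mul(Mul(Rational(7, 2), Pow(4, -1)), 5), 9) = Mul(Mul(Mul(Rational(7, 2), Rational(1, 4)), 5), 9) = Mul(Mul(Rational(7, 8), 5), 9) = Mul(Rational(35, 8), 9) = Rational(315, 8)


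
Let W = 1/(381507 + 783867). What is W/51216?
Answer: 1/59685794784 ≈ 1.6754e-11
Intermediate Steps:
W = 1/1165374 ≈ 8.5809e-7
W/51216 = (1/1165374)/51216 = (1/1165374)*(1/51216) = 1/59685794784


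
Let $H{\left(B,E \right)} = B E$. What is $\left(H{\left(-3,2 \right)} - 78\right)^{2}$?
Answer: $7056$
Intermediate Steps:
$\left(H{\left(-3,2 \right)} - 78\right)^{2} = \left(\left(-3\right) 2 - 78\right)^{2} = \left(-6 - 78\right)^{2} = \left(-84\right)^{2} = 7056$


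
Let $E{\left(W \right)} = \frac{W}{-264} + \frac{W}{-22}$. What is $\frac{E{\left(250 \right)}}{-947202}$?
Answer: $\frac{1625}{125030664} \approx 1.2997 \cdot 10^{-5}$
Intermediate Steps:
$E{\left(W \right)} = - \frac{13 W}{264}$ ($E{\left(W \right)} = W \left(- \frac{1}{264}\right) + W \left(- \frac{1}{22}\right) = - \frac{W}{264} - \frac{W}{22} = - \frac{13 W}{264}$)
$\frac{E{\left(250 \right)}}{-947202} = \frac{\left(- \frac{13}{264}\right) 250}{-947202} = \left(- \frac{1625}{132}\right) \left(- \frac{1}{947202}\right) = \frac{1625}{125030664}$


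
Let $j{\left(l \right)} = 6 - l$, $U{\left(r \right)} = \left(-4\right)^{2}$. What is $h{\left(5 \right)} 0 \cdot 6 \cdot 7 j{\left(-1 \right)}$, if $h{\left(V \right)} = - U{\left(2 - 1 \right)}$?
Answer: $0$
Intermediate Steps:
$U{\left(r \right)} = 16$
$h{\left(V \right)} = -16$ ($h{\left(V \right)} = \left(-1\right) 16 = -16$)
$h{\left(5 \right)} 0 \cdot 6 \cdot 7 j{\left(-1 \right)} = \left(-16\right) 0 \cdot 6 \cdot 7 \left(6 - -1\right) = 0 \cdot 42 \left(6 + 1\right) = 0 \cdot 42 \cdot 7 = 0 \cdot 294 = 0$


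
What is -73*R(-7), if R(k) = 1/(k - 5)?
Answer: 73/12 ≈ 6.0833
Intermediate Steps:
R(k) = 1/(-5 + k)
-73*R(-7) = -73/(-5 - 7) = -73/(-12) = -73*(-1/12) = 73/12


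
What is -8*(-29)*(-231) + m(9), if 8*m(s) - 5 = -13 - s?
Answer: -428753/8 ≈ -53594.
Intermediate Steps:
m(s) = -1 - s/8 (m(s) = 5/8 + (-13 - s)/8 = 5/8 + (-13/8 - s/8) = -1 - s/8)
-8*(-29)*(-231) + m(9) = -8*(-29)*(-231) + (-1 - ⅛*9) = 232*(-231) + (-1 - 9/8) = -53592 - 17/8 = -428753/8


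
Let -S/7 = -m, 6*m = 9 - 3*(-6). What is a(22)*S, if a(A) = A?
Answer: 693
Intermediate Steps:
m = 9/2 (m = (9 - 3*(-6))/6 = (9 + 18)/6 = (1/6)*27 = 9/2 ≈ 4.5000)
S = 63/2 (S = -(-7)*9/2 = -7*(-9/2) = 63/2 ≈ 31.500)
a(22)*S = 22*(63/2) = 693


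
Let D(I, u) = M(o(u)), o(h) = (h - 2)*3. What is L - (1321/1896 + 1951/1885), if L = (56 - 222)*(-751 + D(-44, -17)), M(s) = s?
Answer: 479361917699/3573960 ≈ 1.3413e+5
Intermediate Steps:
o(h) = -6 + 3*h (o(h) = (-2 + h)*3 = -6 + 3*h)
D(I, u) = -6 + 3*u
L = 134128 (L = (56 - 222)*(-751 + (-6 + 3*(-17))) = -166*(-751 + (-6 - 51)) = -166*(-751 - 57) = -166*(-808) = 134128)
L - (1321/1896 + 1951/1885) = 134128 - (1321/1896 + 1951/1885) = 134128 - 1*6189181/3573960 = 134128 - 6189181/3573960 = 479361917699/3573960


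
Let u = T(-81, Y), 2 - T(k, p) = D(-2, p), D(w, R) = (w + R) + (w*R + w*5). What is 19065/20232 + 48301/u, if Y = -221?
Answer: -108142153/465336 ≈ -232.40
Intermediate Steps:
D(w, R) = R + 6*w + R*w (D(w, R) = (R + w) + (R*w + 5*w) = (R + w) + (5*w + R*w) = R + 6*w + R*w)
T(k, p) = 14 + p (T(k, p) = 2 - (p + 6*(-2) + p*(-2)) = 2 - (p - 12 - 2*p) = 2 - (-12 - p) = 2 + (12 + p) = 14 + p)
u = -207 (u = 14 - 221 = -207)
19065/20232 + 48301/u = 19065/20232 + 48301/(-207) = 19065*(1/20232) + 48301*(-1/207) = 6355/6744 - 48301/207 = -108142153/465336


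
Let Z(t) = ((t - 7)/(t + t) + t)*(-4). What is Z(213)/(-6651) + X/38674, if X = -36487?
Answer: -44655446369/54788024862 ≈ -0.81506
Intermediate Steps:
Z(t) = -4*t - 2*(-7 + t)/t (Z(t) = ((-7 + t)/((2*t)) + t)*(-4) = ((-7 + t)*(1/(2*t)) + t)*(-4) = ((-7 + t)/(2*t) + t)*(-4) = (t + (-7 + t)/(2*t))*(-4) = -4*t - 2*(-7 + t)/t)
Z(213)/(-6651) + X/38674 = (-2 - 4*213 + 14/213)/(-6651) - 36487/38674 = (-2 - 852 + 14*(1/213))*(-1/6651) - 36487*1/38674 = (-2 - 852 + 14/213)*(-1/6651) - 36487/38674 = -181888/213*(-1/6651) - 36487/38674 = 181888/1416663 - 36487/38674 = -44655446369/54788024862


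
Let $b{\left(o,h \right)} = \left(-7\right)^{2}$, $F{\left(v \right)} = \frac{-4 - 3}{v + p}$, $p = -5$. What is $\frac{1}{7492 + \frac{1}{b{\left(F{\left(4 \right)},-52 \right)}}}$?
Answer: $\frac{49}{367109} \approx 0.00013348$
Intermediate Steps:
$F{\left(v \right)} = - \frac{7}{-5 + v}$ ($F{\left(v \right)} = \frac{-4 - 3}{v - 5} = - \frac{7}{-5 + v}$)
$b{\left(o,h \right)} = 49$
$\frac{1}{7492 + \frac{1}{b{\left(F{\left(4 \right)},-52 \right)}}} = \frac{1}{7492 + \frac{1}{49}} = \frac{1}{\frac{367109}{49}} = \frac{49}{367109}$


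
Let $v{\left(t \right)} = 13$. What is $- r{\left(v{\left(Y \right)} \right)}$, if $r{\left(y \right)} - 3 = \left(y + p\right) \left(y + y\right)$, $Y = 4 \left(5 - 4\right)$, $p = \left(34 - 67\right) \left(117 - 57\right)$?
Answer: $51139$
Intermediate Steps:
$p = -1980$ ($p = \left(-33\right) 60 = -1980$)
$Y = 4$ ($Y = 4 \cdot 1 = 4$)
$r{\left(y \right)} = 3 + 2 y \left(-1980 + y\right)$ ($r{\left(y \right)} = 3 + \left(y - 1980\right) \left(y + y\right) = 3 + \left(-1980 + y\right) 2 y = 3 + 2 y \left(-1980 + y\right)$)
$- r{\left(v{\left(Y \right)} \right)} = - (3 - 51480 + 2 \cdot 13^{2}) = - (3 - 51480 + 2 \cdot 169) = - (3 - 51480 + 338) = \left(-1\right) \left(-51139\right) = 51139$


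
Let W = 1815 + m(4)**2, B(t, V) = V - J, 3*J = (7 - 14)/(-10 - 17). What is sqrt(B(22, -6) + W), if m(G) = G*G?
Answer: sqrt(167258)/9 ≈ 45.441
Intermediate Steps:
m(G) = G**2
J = 7/81 (J = ((7 - 14)/(-10 - 17))/3 = (-7/(-27))/3 = (-7*(-1/27))/3 = (1/3)*(7/27) = 7/81 ≈ 0.086420)
B(t, V) = -7/81 + V (B(t, V) = V - 1*7/81 = V - 7/81 = -7/81 + V)
W = 2071 (W = 1815 + (4**2)**2 = 1815 + 16**2 = 1815 + 256 = 2071)
sqrt(B(22, -6) + W) = sqrt((-7/81 - 6) + 2071) = sqrt(-493/81 + 2071) = sqrt(167258/81) = sqrt(167258)/9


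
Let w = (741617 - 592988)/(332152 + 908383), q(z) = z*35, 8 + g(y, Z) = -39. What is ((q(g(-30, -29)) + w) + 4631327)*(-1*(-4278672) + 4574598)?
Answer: 10169366500934588346/248107 ≈ 4.0988e+13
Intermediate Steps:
g(y, Z) = -47 (g(y, Z) = -8 - 39 = -47)
q(z) = 35*z
w = 148629/1240535 ≈ 0.11981
((q(g(-30, -29)) + w) + 4631327)*(-1*(-4278672) + 4574598) = ((35*(-47) + 148629/1240535) + 4631327)*(-1*(-4278672) + 4574598) = ((-1645 + 148629/1240535) + 4631327)*(4278672 + 4574598) = (-2040531446/1240535 + 4631327)*8853270 = (5743282708499/1240535)*8853270 = 10169366500934588346/248107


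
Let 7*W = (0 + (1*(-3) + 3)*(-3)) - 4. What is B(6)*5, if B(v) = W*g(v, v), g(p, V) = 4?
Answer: -80/7 ≈ -11.429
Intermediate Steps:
W = -4/7 (W = ((0 + (1*(-3) + 3)*(-3)) - 4)/7 = ((0 + (-3 + 3)*(-3)) - 4)/7 = ((0 + 0*(-3)) - 4)/7 = ((0 + 0) - 4)/7 = (0 - 4)/7 = (⅐)*(-4) = -4/7 ≈ -0.57143)
B(v) = -16/7 (B(v) = -4/7*4 = -16/7)
B(6)*5 = -16/7*5 = -80/7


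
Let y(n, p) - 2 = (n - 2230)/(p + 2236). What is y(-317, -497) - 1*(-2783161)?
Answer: 4839917910/1739 ≈ 2.7832e+6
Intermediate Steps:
y(n, p) = 2 + (-2230 + n)/(2236 + p) (y(n, p) = 2 + (n - 2230)/(p + 2236) = 2 + (-2230 + n)/(2236 + p))
y(-317, -497) - 1*(-2783161) = (2242 - 317 + 2*(-497))/(2236 - 497) - 1*(-2783161) = (2242 - 317 - 994)/1739 + 2783161 = (1/1739)*931 + 2783161 = 931/1739 + 2783161 = 4839917910/1739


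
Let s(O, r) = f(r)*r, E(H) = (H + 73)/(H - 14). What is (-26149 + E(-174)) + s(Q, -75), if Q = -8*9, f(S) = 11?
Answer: -5071011/188 ≈ -26973.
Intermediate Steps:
E(H) = (73 + H)/(-14 + H)
Q = -72
s(O, r) = 11*r
(-26149 + E(-174)) + s(Q, -75) = (-26149 + (73 - 174)/(-14 - 174)) + 11*(-75) = (-26149 - 101/(-188)) - 825 = (-26149 - 1/188*(-101)) - 825 = (-26149 + 101/188) - 825 = -4915911/188 - 825 = -5071011/188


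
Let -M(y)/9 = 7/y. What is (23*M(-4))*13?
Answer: 18837/4 ≈ 4709.3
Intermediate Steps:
M(y) = -63/y
(23*M(-4))*13 = (23*(-63/(-4)))*13 = (23*(-63*(-¼)))*13 = (23*(63/4))*13 = (1449/4)*13 = 18837/4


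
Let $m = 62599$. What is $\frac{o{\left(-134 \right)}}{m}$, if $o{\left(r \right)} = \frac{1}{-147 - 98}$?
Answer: $- \frac{1}{15336755} \approx -6.5203 \cdot 10^{-8}$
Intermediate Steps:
$o{\left(r \right)} = - \frac{1}{245}$ ($o{\left(r \right)} = \frac{1}{-245} = - \frac{1}{245}$)
$\frac{o{\left(-134 \right)}}{m} = - \frac{1}{245 \cdot 62599} = \left(- \frac{1}{245}\right) \frac{1}{62599} = - \frac{1}{15336755}$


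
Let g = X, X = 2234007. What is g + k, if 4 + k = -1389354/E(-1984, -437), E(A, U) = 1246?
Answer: 1391089192/623 ≈ 2.2329e+6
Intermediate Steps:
g = 2234007
k = -697169/623 (k = -4 - 1389354/1246 = -4 - 1389354*1/1246 = -4 - 694677/623 = -697169/623 ≈ -1119.1)
g + k = 2234007 - 697169/623 = 1391089192/623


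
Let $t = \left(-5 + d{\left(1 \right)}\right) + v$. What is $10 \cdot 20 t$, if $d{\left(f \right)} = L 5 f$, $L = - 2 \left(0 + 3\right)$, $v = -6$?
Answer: $-8200$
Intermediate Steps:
$L = -6$ ($L = \left(-2\right) 3 = -6$)
$d{\left(f \right)} = - 30 f$ ($d{\left(f \right)} = \left(-6\right) 5 f = - 30 f$)
$t = -41$ ($t = \left(-5 - 30\right) - 6 = -35 - 6 = -41$)
$10 \cdot 20 t = 10 \cdot 20 \left(-41\right) = 200 \left(-41\right) = -8200$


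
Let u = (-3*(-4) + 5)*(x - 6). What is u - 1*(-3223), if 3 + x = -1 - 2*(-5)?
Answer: 3223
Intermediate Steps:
x = 6 (x = -3 + (-1 - 2*(-5)) = -3 + (-1 + 10) = -3 + 9 = 6)
u = 0 (u = (-3*(-4) + 5)*(6 - 6) = (12 + 5)*0 = 17*0 = 0)
u - 1*(-3223) = 0 - 1*(-3223) = 0 + 3223 = 3223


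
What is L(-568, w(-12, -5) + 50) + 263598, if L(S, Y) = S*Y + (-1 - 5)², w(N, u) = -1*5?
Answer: 238074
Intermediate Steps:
w(N, u) = -5
L(S, Y) = 36 + S*Y (L(S, Y) = S*Y + (-6)² = S*Y + 36 = 36 + S*Y)
L(-568, w(-12, -5) + 50) + 263598 = (36 - 568*(-5 + 50)) + 263598 = (36 - 568*45) + 263598 = (36 - 25560) + 263598 = -25524 + 263598 = 238074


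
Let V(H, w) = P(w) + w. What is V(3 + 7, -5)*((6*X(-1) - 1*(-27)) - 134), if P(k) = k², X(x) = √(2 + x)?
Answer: -2020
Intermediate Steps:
V(H, w) = w + w² (V(H, w) = w² + w = w + w²)
V(3 + 7, -5)*((6*X(-1) - 1*(-27)) - 134) = (-5*(1 - 5))*((6*√(2 - 1) - 1*(-27)) - 134) = (-5*(-4))*((6*√1 + 27) - 134) = 20*((6*1 + 27) - 134) = 20*((6 + 27) - 134) = 20*(33 - 134) = 20*(-101) = -2020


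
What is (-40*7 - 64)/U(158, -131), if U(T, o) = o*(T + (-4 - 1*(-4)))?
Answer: 172/10349 ≈ 0.016620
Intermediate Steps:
U(T, o) = T*o (U(T, o) = o*(T + (-4 + 4)) = o*(T + 0) = o*T = T*o)
(-40*7 - 64)/U(158, -131) = (-40*7 - 64)/((158*(-131))) = (-280 - 64)/(-20698) = -344*(-1/20698) = 172/10349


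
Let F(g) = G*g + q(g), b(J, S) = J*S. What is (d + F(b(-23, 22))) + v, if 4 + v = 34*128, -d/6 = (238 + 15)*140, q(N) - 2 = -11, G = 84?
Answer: -250685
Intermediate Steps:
q(N) = -9 (q(N) = 2 - 11 = -9)
d = -212520 (d = -6*(238 + 15)*140 = -1518*140 = -6*35420 = -212520)
F(g) = -9 + 84*g (F(g) = 84*g - 9 = -9 + 84*g)
v = 4348 (v = -4 + 34*128 = -4 + 4352 = 4348)
(d + F(b(-23, 22))) + v = (-212520 + (-9 + 84*(-23*22))) + 4348 = (-212520 + (-9 + 84*(-506))) + 4348 = (-212520 + (-9 - 42504)) + 4348 = (-212520 - 42513) + 4348 = -255033 + 4348 = -250685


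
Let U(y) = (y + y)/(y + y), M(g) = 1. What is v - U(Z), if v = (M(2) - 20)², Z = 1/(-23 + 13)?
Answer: 360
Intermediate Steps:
Z = -⅒ (Z = 1/(-10) = -⅒ ≈ -0.10000)
U(y) = 1 (U(y) = (2*y)/((2*y)) = (2*y)*(1/(2*y)) = 1)
v = 361 (v = (1 - 20)² = (-19)² = 361)
v - U(Z) = 361 - 1*1 = 361 - 1 = 360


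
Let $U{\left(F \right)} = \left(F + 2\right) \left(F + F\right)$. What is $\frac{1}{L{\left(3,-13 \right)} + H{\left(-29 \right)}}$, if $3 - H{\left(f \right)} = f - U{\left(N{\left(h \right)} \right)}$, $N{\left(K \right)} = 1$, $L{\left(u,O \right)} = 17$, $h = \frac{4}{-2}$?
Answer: $\frac{1}{55} \approx 0.018182$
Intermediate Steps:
$h = -2$ ($h = 4 \left(- \frac{1}{2}\right) = -2$)
$U{\left(F \right)} = 2 F \left(2 + F\right)$ ($U{\left(F \right)} = \left(2 + F\right) 2 F = 2 F \left(2 + F\right)$)
$H{\left(f \right)} = 9 - f$ ($H{\left(f \right)} = 3 - \left(f - 2 \cdot 1 \left(2 + 1\right)\right) = 3 - \left(f - 2 \cdot 1 \cdot 3\right) = 3 - \left(f - 6\right) = 3 - \left(-6 + f\right) = 9 - f$)
$\frac{1}{L{\left(3,-13 \right)} + H{\left(-29 \right)}} = \frac{1}{17 + \left(9 - -29\right)} = \frac{1}{17 + \left(9 + 29\right)} = \frac{1}{17 + 38} = \frac{1}{55}$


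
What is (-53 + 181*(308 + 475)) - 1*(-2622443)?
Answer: 2764113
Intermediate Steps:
(-53 + 181*(308 + 475)) - 1*(-2622443) = (-53 + 181*783) + 2622443 = (-53 + 141723) + 2622443 = 141670 + 2622443 = 2764113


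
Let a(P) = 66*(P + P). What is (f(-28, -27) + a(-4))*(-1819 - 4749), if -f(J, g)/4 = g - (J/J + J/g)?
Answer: 73036160/27 ≈ 2.7050e+6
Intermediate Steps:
a(P) = 132*P (a(P) = 66*(2*P) = 132*P)
f(J, g) = 4 - 4*g + 4*J/g (f(J, g) = -4*(g - (J/J + J/g)) = -4*(g - (1 + J/g)) = -4*(g + (-1 - J/g)) = -4*(-1 + g - J/g) = 4 - 4*g + 4*J/g)
(f(-28, -27) + a(-4))*(-1819 - 4749) = ((4 - 4*(-27) + 4*(-28)/(-27)) + 132*(-4))*(-1819 - 4749) = ((4 + 108 + 4*(-28)*(-1/27)) - 528)*(-6568) = ((4 + 108 + 112/27) - 528)*(-6568) = (3136/27 - 528)*(-6568) = -11120/27*(-6568) = 73036160/27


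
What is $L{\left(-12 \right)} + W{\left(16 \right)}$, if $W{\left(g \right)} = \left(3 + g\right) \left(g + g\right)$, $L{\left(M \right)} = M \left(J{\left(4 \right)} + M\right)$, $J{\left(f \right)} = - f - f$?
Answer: $848$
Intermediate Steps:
$J{\left(f \right)} = - 2 f$
$L{\left(M \right)} = M \left(-8 + M\right)$ ($L{\left(M \right)} = M \left(\left(-2\right) 4 + M\right) = M \left(-8 + M\right)$)
$W{\left(g \right)} = 2 g \left(3 + g\right)$ ($W{\left(g \right)} = \left(3 + g\right) 2 g = 2 g \left(3 + g\right)$)
$L{\left(-12 \right)} + W{\left(16 \right)} = - 12 \left(-8 - 12\right) + 2 \cdot 16 \left(3 + 16\right) = \left(-12\right) \left(-20\right) + 2 \cdot 16 \cdot 19 = 240 + 608 = 848$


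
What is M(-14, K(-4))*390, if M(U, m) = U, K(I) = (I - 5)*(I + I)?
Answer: -5460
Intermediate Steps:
K(I) = 2*I*(-5 + I) (K(I) = (-5 + I)*(2*I) = 2*I*(-5 + I))
M(-14, K(-4))*390 = -14*390 = -5460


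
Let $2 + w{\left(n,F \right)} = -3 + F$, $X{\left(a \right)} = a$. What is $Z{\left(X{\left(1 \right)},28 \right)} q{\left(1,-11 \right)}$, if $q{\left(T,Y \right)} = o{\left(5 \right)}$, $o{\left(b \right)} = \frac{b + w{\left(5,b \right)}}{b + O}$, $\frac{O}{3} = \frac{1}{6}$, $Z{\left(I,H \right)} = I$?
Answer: $\frac{10}{11} \approx 0.90909$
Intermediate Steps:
$w{\left(n,F \right)} = -5 + F$ ($w{\left(n,F \right)} = -2 + \left(-3 + F\right) = -5 + F$)
$O = \frac{1}{2}$ ($O = \frac{3}{6} = 3 \cdot \frac{1}{6} = \frac{1}{2} \approx 0.5$)
$o{\left(b \right)} = \frac{-5 + 2 b}{\frac{1}{2} + b}$ ($o{\left(b \right)} = \frac{b + \left(-5 + b\right)}{b + \frac{1}{2}} = \frac{-5 + 2 b}{\frac{1}{2} + b}$)
$q{\left(T,Y \right)} = \frac{10}{11}$ ($q{\left(T,Y \right)} = \frac{2 \left(-5 + 2 \cdot 5\right)}{1 + 2 \cdot 5} = \frac{2 \left(-5 + 10\right)}{1 + 10} = 2 \cdot \frac{1}{11} \cdot 5 = \frac{10}{11}$)
$Z{\left(X{\left(1 \right)},28 \right)} q{\left(1,-11 \right)} = 1 \cdot \frac{10}{11} = \frac{10}{11}$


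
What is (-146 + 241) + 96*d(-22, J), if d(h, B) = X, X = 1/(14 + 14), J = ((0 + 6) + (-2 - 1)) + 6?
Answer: 689/7 ≈ 98.429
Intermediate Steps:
J = 9 (J = (6 - 3) + 6 = 3 + 6 = 9)
X = 1/28 ≈ 0.035714
d(h, B) = 1/28
(-146 + 241) + 96*d(-22, J) = (-146 + 241) + 96*(1/28) = 95 + 24/7 = 689/7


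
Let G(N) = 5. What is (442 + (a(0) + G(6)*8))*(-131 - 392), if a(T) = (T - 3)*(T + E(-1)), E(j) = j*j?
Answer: -250517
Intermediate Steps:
E(j) = j**2
a(T) = (1 + T)*(-3 + T) (a(T) = (T - 3)*(T + (-1)**2) = (-3 + T)*(T + 1) = (-3 + T)*(1 + T) = (1 + T)*(-3 + T))
(442 + (a(0) + G(6)*8))*(-131 - 392) = (442 + ((-3 + 0**2 - 2*0) + 5*8))*(-131 - 392) = (442 + ((-3 + 0 + 0) + 40))*(-523) = (442 + (-3 + 40))*(-523) = (442 + 37)*(-523) = 479*(-523) = -250517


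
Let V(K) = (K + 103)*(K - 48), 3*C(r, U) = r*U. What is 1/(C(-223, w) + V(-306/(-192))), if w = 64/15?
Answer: -46080/238277803 ≈ -0.00019339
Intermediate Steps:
w = 64/15 (w = 64*(1/15) = 64/15 ≈ 4.2667)
C(r, U) = U*r/3 (C(r, U) = (r*U)/3 = (U*r)/3 = U*r/3)
V(K) = (-48 + K)*(103 + K) (V(K) = (103 + K)*(-48 + K) = (-48 + K)*(103 + K))
1/(C(-223, w) + V(-306/(-192))) = 1/((1/3)*(64/15)*(-223) + (-4944 + (-306/(-192))**2 + 55*(-306/(-192)))) = 1/(-14272/45 + (-4944 + (-306*(-1/192))**2 + 55*(-306*(-1/192)))) = 1/(-14272/45 + (-4944 + (51/32)**2 + 55*(51/32))) = 1/(-14272/45 + (-4944 + 2601/1024 + 2805/32)) = 1/(-14272/45 - 4970295/1024) = 1/(-238277803/46080) = -46080/238277803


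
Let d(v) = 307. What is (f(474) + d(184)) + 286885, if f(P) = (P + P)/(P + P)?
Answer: 287193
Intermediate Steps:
f(P) = 1 (f(P) = (2*P)/((2*P)) = (2*P)*(1/(2*P)) = 1)
(f(474) + d(184)) + 286885 = (1 + 307) + 286885 = 308 + 286885 = 287193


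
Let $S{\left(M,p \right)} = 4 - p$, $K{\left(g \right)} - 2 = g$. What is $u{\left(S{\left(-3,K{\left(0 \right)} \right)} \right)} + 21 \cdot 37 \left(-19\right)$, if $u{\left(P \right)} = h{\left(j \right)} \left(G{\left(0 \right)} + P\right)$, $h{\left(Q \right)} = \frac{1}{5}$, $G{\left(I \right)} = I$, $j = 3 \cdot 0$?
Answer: $- \frac{73813}{5} \approx -14763.0$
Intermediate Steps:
$K{\left(g \right)} = 2 + g$
$j = 0$
$h{\left(Q \right)} = \frac{1}{5}$
$u{\left(P \right)} = \frac{P}{5}$ ($u{\left(P \right)} = \frac{0 + P}{5} = \frac{P}{5}$)
$u{\left(S{\left(-3,K{\left(0 \right)} \right)} \right)} + 21 \cdot 37 \left(-19\right) = \frac{4 - \left(2 + 0\right)}{5} + 21 \cdot 37 \left(-19\right) = \frac{4 - 2}{5} + 777 \left(-19\right) = \frac{4 - 2}{5} - 14763 = \frac{1}{5} \cdot 2 - 14763 = \frac{2}{5} - 14763 = - \frac{73813}{5}$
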